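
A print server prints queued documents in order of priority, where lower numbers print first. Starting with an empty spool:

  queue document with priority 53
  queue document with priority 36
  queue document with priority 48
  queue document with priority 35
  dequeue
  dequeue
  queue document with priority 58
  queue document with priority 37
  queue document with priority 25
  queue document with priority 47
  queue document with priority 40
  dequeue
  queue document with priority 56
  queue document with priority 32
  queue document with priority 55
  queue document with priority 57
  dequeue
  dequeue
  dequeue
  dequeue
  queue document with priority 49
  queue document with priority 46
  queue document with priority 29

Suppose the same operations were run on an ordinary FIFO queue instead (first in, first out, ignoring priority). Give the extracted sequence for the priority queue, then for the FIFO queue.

insert 53 → {53}
insert 36 → {36, 53}
insert 48 → {36, 48, 53}
insert 35 → {35, 36, 48, 53}
dequeue → 35; now {36, 48, 53}
dequeue → 36; now {48, 53}
insert 58 → {48, 53, 58}
insert 37 → {37, 48, 53, 58}
insert 25 → {25, 37, 48, 53, 58}
insert 47 → {25, 37, 47, 48, 53, 58}
insert 40 → {25, 37, 40, 47, 48, 53, 58}
dequeue → 25; now {37, 40, 47, 48, 53, 58}
insert 56 → {37, 40, 47, 48, 53, 56, 58}
insert 32 → {32, 37, 40, 47, 48, 53, 56, 58}
insert 55 → {32, 37, 40, 47, 48, 53, 55, 56, 58}
insert 57 → {32, 37, 40, 47, 48, 53, 55, 56, 57, 58}
dequeue → 32; now {37, 40, 47, 48, 53, 55, 56, 57, 58}
dequeue → 37; now {40, 47, 48, 53, 55, 56, 57, 58}
dequeue → 40; now {47, 48, 53, 55, 56, 57, 58}
dequeue → 47; now {48, 53, 55, 56, 57, 58}
insert 49 → {48, 49, 53, 55, 56, 57, 58}
insert 46 → {46, 48, 49, 53, 55, 56, 57, 58}
insert 29 → {29, 46, 48, 49, 53, 55, 56, 57, 58}

priority queue: 35, 36, 25, 32, 37, 40, 47; FIFO queue: 53 → 36 → 48 → 35 → 58 → 37 → 25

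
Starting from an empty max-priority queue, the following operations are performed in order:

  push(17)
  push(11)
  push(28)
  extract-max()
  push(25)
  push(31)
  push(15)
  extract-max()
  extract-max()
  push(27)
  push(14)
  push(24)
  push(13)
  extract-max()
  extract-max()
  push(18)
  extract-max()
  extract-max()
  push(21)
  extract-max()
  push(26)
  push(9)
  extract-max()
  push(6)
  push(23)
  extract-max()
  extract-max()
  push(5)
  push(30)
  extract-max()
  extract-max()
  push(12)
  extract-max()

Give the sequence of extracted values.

28, 31, 25, 27, 24, 18, 17, 21, 26, 23, 15, 30, 14, 13

insert 17 → {17}
insert 11 → {17, 11}
insert 28 → {28, 17, 11}
extract-max → 28; now {17, 11}
insert 25 → {25, 17, 11}
insert 31 → {31, 25, 17, 11}
insert 15 → {31, 25, 17, 15, 11}
extract-max → 31; now {25, 17, 15, 11}
extract-max → 25; now {17, 15, 11}
insert 27 → {27, 17, 15, 11}
insert 14 → {27, 17, 15, 14, 11}
insert 24 → {27, 24, 17, 15, 14, 11}
insert 13 → {27, 24, 17, 15, 14, 13, 11}
extract-max → 27; now {24, 17, 15, 14, 13, 11}
extract-max → 24; now {17, 15, 14, 13, 11}
insert 18 → {18, 17, 15, 14, 13, 11}
extract-max → 18; now {17, 15, 14, 13, 11}
extract-max → 17; now {15, 14, 13, 11}
insert 21 → {21, 15, 14, 13, 11}
extract-max → 21; now {15, 14, 13, 11}
insert 26 → {26, 15, 14, 13, 11}
insert 9 → {26, 15, 14, 13, 11, 9}
extract-max → 26; now {15, 14, 13, 11, 9}
insert 6 → {15, 14, 13, 11, 9, 6}
insert 23 → {23, 15, 14, 13, 11, 9, 6}
extract-max → 23; now {15, 14, 13, 11, 9, 6}
extract-max → 15; now {14, 13, 11, 9, 6}
insert 5 → {14, 13, 11, 9, 6, 5}
insert 30 → {30, 14, 13, 11, 9, 6, 5}
extract-max → 30; now {14, 13, 11, 9, 6, 5}
extract-max → 14; now {13, 11, 9, 6, 5}
insert 12 → {13, 12, 11, 9, 6, 5}
extract-max → 13; now {12, 11, 9, 6, 5}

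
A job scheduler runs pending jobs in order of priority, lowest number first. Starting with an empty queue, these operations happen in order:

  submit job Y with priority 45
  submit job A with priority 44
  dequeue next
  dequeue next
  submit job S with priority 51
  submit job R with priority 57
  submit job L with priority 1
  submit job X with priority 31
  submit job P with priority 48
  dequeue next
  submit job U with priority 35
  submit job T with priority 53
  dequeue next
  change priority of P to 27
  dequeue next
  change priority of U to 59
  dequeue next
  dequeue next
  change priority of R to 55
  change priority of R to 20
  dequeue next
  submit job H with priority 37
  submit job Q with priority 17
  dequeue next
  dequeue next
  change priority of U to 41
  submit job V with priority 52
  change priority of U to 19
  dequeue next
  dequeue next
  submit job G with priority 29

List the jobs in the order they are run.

A → Y → L → X → P → S → T → R → Q → H → U → V

add Y (priority 45) → {Y:45}
add A (priority 44) → {A:44, Y:45}
dequeue next → A; now {Y:45}
dequeue next → Y; now {}
add S (priority 51) → {S:51}
add R (priority 57) → {S:51, R:57}
add L (priority 1) → {L:1, S:51, R:57}
add X (priority 31) → {L:1, X:31, S:51, R:57}
add P (priority 48) → {L:1, X:31, P:48, S:51, R:57}
dequeue next → L; now {X:31, P:48, S:51, R:57}
add U (priority 35) → {X:31, U:35, P:48, S:51, R:57}
add T (priority 53) → {X:31, U:35, P:48, S:51, T:53, R:57}
dequeue next → X; now {U:35, P:48, S:51, T:53, R:57}
update P to priority 27 → {P:27, U:35, S:51, T:53, R:57}
dequeue next → P; now {U:35, S:51, T:53, R:57}
update U to priority 59 → {S:51, T:53, R:57, U:59}
dequeue next → S; now {T:53, R:57, U:59}
dequeue next → T; now {R:57, U:59}
update R to priority 55 → {R:55, U:59}
update R to priority 20 → {R:20, U:59}
dequeue next → R; now {U:59}
add H (priority 37) → {H:37, U:59}
add Q (priority 17) → {Q:17, H:37, U:59}
dequeue next → Q; now {H:37, U:59}
dequeue next → H; now {U:59}
update U to priority 41 → {U:41}
add V (priority 52) → {U:41, V:52}
update U to priority 19 → {U:19, V:52}
dequeue next → U; now {V:52}
dequeue next → V; now {}
add G (priority 29) → {G:29}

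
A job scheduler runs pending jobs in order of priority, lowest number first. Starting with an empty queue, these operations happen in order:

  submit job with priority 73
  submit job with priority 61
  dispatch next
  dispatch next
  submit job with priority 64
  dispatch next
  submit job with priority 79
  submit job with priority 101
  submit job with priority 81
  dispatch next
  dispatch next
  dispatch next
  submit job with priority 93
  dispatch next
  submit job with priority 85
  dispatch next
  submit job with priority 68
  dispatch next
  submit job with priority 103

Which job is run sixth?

insert 73 → {73}
insert 61 → {61, 73}
dispatch next → 61; now {73}
dispatch next → 73; now {}
insert 64 → {64}
dispatch next → 64; now {}
insert 79 → {79}
insert 101 → {79, 101}
insert 81 → {79, 81, 101}
dispatch next → 79; now {81, 101}
dispatch next → 81; now {101}
dispatch next → 101; now {}
insert 93 → {93}
dispatch next → 93; now {}
insert 85 → {85}
dispatch next → 85; now {}
insert 68 → {68}
dispatch next → 68; now {}
insert 103 → {103}

101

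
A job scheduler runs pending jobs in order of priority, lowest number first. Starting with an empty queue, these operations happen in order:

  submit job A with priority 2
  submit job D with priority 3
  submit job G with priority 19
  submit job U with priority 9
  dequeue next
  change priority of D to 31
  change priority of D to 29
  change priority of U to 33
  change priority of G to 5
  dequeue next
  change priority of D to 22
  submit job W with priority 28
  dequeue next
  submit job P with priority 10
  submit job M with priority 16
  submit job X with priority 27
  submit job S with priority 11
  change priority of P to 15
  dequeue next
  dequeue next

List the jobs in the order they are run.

add A (priority 2) → {A:2}
add D (priority 3) → {A:2, D:3}
add G (priority 19) → {A:2, D:3, G:19}
add U (priority 9) → {A:2, D:3, U:9, G:19}
dequeue next → A; now {D:3, U:9, G:19}
update D to priority 31 → {U:9, G:19, D:31}
update D to priority 29 → {U:9, G:19, D:29}
update U to priority 33 → {G:19, D:29, U:33}
update G to priority 5 → {G:5, D:29, U:33}
dequeue next → G; now {D:29, U:33}
update D to priority 22 → {D:22, U:33}
add W (priority 28) → {D:22, W:28, U:33}
dequeue next → D; now {W:28, U:33}
add P (priority 10) → {P:10, W:28, U:33}
add M (priority 16) → {P:10, M:16, W:28, U:33}
add X (priority 27) → {P:10, M:16, X:27, W:28, U:33}
add S (priority 11) → {P:10, S:11, M:16, X:27, W:28, U:33}
update P to priority 15 → {S:11, P:15, M:16, X:27, W:28, U:33}
dequeue next → S; now {P:15, M:16, X:27, W:28, U:33}
dequeue next → P; now {M:16, X:27, W:28, U:33}

A → G → D → S → P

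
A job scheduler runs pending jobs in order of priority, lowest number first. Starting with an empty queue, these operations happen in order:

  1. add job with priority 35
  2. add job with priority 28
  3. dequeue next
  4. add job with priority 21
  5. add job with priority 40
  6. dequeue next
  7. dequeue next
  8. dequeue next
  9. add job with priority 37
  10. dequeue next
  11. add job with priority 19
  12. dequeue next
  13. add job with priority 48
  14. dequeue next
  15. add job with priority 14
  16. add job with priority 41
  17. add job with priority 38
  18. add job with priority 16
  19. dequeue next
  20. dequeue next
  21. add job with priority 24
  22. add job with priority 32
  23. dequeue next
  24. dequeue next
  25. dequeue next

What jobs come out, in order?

28 → 21 → 35 → 40 → 37 → 19 → 48 → 14 → 16 → 24 → 32 → 38

insert 35 → {35}
insert 28 → {28, 35}
dequeue next → 28; now {35}
insert 21 → {21, 35}
insert 40 → {21, 35, 40}
dequeue next → 21; now {35, 40}
dequeue next → 35; now {40}
dequeue next → 40; now {}
insert 37 → {37}
dequeue next → 37; now {}
insert 19 → {19}
dequeue next → 19; now {}
insert 48 → {48}
dequeue next → 48; now {}
insert 14 → {14}
insert 41 → {14, 41}
insert 38 → {14, 38, 41}
insert 16 → {14, 16, 38, 41}
dequeue next → 14; now {16, 38, 41}
dequeue next → 16; now {38, 41}
insert 24 → {24, 38, 41}
insert 32 → {24, 32, 38, 41}
dequeue next → 24; now {32, 38, 41}
dequeue next → 32; now {38, 41}
dequeue next → 38; now {41}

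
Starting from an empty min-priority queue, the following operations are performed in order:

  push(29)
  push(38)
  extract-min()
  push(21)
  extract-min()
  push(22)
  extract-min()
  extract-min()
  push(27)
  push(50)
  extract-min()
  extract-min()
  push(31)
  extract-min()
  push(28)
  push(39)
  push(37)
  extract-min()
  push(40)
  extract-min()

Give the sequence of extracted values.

29 → 21 → 22 → 38 → 27 → 50 → 31 → 28 → 37

insert 29 → {29}
insert 38 → {29, 38}
extract-min → 29; now {38}
insert 21 → {21, 38}
extract-min → 21; now {38}
insert 22 → {22, 38}
extract-min → 22; now {38}
extract-min → 38; now {}
insert 27 → {27}
insert 50 → {27, 50}
extract-min → 27; now {50}
extract-min → 50; now {}
insert 31 → {31}
extract-min → 31; now {}
insert 28 → {28}
insert 39 → {28, 39}
insert 37 → {28, 37, 39}
extract-min → 28; now {37, 39}
insert 40 → {37, 39, 40}
extract-min → 37; now {39, 40}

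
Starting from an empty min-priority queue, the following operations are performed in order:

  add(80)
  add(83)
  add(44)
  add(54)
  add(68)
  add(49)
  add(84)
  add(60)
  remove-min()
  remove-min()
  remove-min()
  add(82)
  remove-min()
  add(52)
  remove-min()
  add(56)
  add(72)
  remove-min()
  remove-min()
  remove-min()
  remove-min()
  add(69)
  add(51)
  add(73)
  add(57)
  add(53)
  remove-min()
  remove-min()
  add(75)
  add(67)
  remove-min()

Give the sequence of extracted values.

44, 49, 54, 60, 52, 56, 68, 72, 80, 51, 53, 57

insert 80 → {80}
insert 83 → {80, 83}
insert 44 → {44, 80, 83}
insert 54 → {44, 54, 80, 83}
insert 68 → {44, 54, 68, 80, 83}
insert 49 → {44, 49, 54, 68, 80, 83}
insert 84 → {44, 49, 54, 68, 80, 83, 84}
insert 60 → {44, 49, 54, 60, 68, 80, 83, 84}
remove-min → 44; now {49, 54, 60, 68, 80, 83, 84}
remove-min → 49; now {54, 60, 68, 80, 83, 84}
remove-min → 54; now {60, 68, 80, 83, 84}
insert 82 → {60, 68, 80, 82, 83, 84}
remove-min → 60; now {68, 80, 82, 83, 84}
insert 52 → {52, 68, 80, 82, 83, 84}
remove-min → 52; now {68, 80, 82, 83, 84}
insert 56 → {56, 68, 80, 82, 83, 84}
insert 72 → {56, 68, 72, 80, 82, 83, 84}
remove-min → 56; now {68, 72, 80, 82, 83, 84}
remove-min → 68; now {72, 80, 82, 83, 84}
remove-min → 72; now {80, 82, 83, 84}
remove-min → 80; now {82, 83, 84}
insert 69 → {69, 82, 83, 84}
insert 51 → {51, 69, 82, 83, 84}
insert 73 → {51, 69, 73, 82, 83, 84}
insert 57 → {51, 57, 69, 73, 82, 83, 84}
insert 53 → {51, 53, 57, 69, 73, 82, 83, 84}
remove-min → 51; now {53, 57, 69, 73, 82, 83, 84}
remove-min → 53; now {57, 69, 73, 82, 83, 84}
insert 75 → {57, 69, 73, 75, 82, 83, 84}
insert 67 → {57, 67, 69, 73, 75, 82, 83, 84}
remove-min → 57; now {67, 69, 73, 75, 82, 83, 84}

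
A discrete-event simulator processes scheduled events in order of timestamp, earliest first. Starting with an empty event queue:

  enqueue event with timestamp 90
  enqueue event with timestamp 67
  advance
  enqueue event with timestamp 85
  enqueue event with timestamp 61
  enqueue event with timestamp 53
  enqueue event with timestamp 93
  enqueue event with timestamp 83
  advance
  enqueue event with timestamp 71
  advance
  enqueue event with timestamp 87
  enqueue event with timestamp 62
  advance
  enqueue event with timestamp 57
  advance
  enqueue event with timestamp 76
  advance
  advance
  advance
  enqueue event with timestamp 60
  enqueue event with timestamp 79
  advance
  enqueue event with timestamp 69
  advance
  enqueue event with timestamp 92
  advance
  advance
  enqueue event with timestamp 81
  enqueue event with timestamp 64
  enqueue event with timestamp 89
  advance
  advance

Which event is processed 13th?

64

insert 90 → {90}
insert 67 → {67, 90}
advance → 67; now {90}
insert 85 → {85, 90}
insert 61 → {61, 85, 90}
insert 53 → {53, 61, 85, 90}
insert 93 → {53, 61, 85, 90, 93}
insert 83 → {53, 61, 83, 85, 90, 93}
advance → 53; now {61, 83, 85, 90, 93}
insert 71 → {61, 71, 83, 85, 90, 93}
advance → 61; now {71, 83, 85, 90, 93}
insert 87 → {71, 83, 85, 87, 90, 93}
insert 62 → {62, 71, 83, 85, 87, 90, 93}
advance → 62; now {71, 83, 85, 87, 90, 93}
insert 57 → {57, 71, 83, 85, 87, 90, 93}
advance → 57; now {71, 83, 85, 87, 90, 93}
insert 76 → {71, 76, 83, 85, 87, 90, 93}
advance → 71; now {76, 83, 85, 87, 90, 93}
advance → 76; now {83, 85, 87, 90, 93}
advance → 83; now {85, 87, 90, 93}
insert 60 → {60, 85, 87, 90, 93}
insert 79 → {60, 79, 85, 87, 90, 93}
advance → 60; now {79, 85, 87, 90, 93}
insert 69 → {69, 79, 85, 87, 90, 93}
advance → 69; now {79, 85, 87, 90, 93}
insert 92 → {79, 85, 87, 90, 92, 93}
advance → 79; now {85, 87, 90, 92, 93}
advance → 85; now {87, 90, 92, 93}
insert 81 → {81, 87, 90, 92, 93}
insert 64 → {64, 81, 87, 90, 92, 93}
insert 89 → {64, 81, 87, 89, 90, 92, 93}
advance → 64; now {81, 87, 89, 90, 92, 93}
advance → 81; now {87, 89, 90, 92, 93}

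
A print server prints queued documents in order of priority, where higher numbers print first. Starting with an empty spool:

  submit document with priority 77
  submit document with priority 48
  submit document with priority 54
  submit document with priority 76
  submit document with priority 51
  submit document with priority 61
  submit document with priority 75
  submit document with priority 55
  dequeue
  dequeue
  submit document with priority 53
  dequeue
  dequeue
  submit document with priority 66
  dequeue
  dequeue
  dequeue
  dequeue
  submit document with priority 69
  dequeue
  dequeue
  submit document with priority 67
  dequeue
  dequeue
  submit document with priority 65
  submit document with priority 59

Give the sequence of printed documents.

insert 77 → {77}
insert 48 → {77, 48}
insert 54 → {77, 54, 48}
insert 76 → {77, 76, 54, 48}
insert 51 → {77, 76, 54, 51, 48}
insert 61 → {77, 76, 61, 54, 51, 48}
insert 75 → {77, 76, 75, 61, 54, 51, 48}
insert 55 → {77, 76, 75, 61, 55, 54, 51, 48}
dequeue → 77; now {76, 75, 61, 55, 54, 51, 48}
dequeue → 76; now {75, 61, 55, 54, 51, 48}
insert 53 → {75, 61, 55, 54, 53, 51, 48}
dequeue → 75; now {61, 55, 54, 53, 51, 48}
dequeue → 61; now {55, 54, 53, 51, 48}
insert 66 → {66, 55, 54, 53, 51, 48}
dequeue → 66; now {55, 54, 53, 51, 48}
dequeue → 55; now {54, 53, 51, 48}
dequeue → 54; now {53, 51, 48}
dequeue → 53; now {51, 48}
insert 69 → {69, 51, 48}
dequeue → 69; now {51, 48}
dequeue → 51; now {48}
insert 67 → {67, 48}
dequeue → 67; now {48}
dequeue → 48; now {}
insert 65 → {65}
insert 59 → {65, 59}

77 → 76 → 75 → 61 → 66 → 55 → 54 → 53 → 69 → 51 → 67 → 48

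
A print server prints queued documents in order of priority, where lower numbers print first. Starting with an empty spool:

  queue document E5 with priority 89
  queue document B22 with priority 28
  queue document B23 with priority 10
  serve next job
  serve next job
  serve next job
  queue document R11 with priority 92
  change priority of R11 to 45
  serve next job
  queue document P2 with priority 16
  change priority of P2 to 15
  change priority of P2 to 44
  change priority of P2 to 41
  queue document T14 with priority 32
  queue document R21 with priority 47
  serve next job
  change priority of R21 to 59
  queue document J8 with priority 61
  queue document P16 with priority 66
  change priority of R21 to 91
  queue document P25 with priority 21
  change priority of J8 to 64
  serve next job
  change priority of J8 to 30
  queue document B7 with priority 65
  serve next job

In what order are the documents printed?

add E5 (priority 89) → {E5:89}
add B22 (priority 28) → {B22:28, E5:89}
add B23 (priority 10) → {B23:10, B22:28, E5:89}
serve next job → B23; now {B22:28, E5:89}
serve next job → B22; now {E5:89}
serve next job → E5; now {}
add R11 (priority 92) → {R11:92}
update R11 to priority 45 → {R11:45}
serve next job → R11; now {}
add P2 (priority 16) → {P2:16}
update P2 to priority 15 → {P2:15}
update P2 to priority 44 → {P2:44}
update P2 to priority 41 → {P2:41}
add T14 (priority 32) → {T14:32, P2:41}
add R21 (priority 47) → {T14:32, P2:41, R21:47}
serve next job → T14; now {P2:41, R21:47}
update R21 to priority 59 → {P2:41, R21:59}
add J8 (priority 61) → {P2:41, R21:59, J8:61}
add P16 (priority 66) → {P2:41, R21:59, J8:61, P16:66}
update R21 to priority 91 → {P2:41, J8:61, P16:66, R21:91}
add P25 (priority 21) → {P25:21, P2:41, J8:61, P16:66, R21:91}
update J8 to priority 64 → {P25:21, P2:41, J8:64, P16:66, R21:91}
serve next job → P25; now {P2:41, J8:64, P16:66, R21:91}
update J8 to priority 30 → {J8:30, P2:41, P16:66, R21:91}
add B7 (priority 65) → {J8:30, P2:41, B7:65, P16:66, R21:91}
serve next job → J8; now {P2:41, B7:65, P16:66, R21:91}

B23, B22, E5, R11, T14, P25, J8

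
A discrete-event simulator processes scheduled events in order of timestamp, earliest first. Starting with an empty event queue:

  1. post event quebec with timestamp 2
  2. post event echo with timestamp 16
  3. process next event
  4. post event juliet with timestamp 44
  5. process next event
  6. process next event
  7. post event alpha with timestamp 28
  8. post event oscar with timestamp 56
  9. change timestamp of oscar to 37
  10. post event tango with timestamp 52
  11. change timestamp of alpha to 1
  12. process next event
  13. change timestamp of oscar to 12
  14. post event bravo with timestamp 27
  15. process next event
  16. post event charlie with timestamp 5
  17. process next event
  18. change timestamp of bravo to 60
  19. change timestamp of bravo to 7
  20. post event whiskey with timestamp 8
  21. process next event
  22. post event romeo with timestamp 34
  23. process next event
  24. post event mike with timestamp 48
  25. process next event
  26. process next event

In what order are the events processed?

add quebec (timestamp 2) → {quebec:2}
add echo (timestamp 16) → {quebec:2, echo:16}
process next event → quebec; now {echo:16}
add juliet (timestamp 44) → {echo:16, juliet:44}
process next event → echo; now {juliet:44}
process next event → juliet; now {}
add alpha (timestamp 28) → {alpha:28}
add oscar (timestamp 56) → {alpha:28, oscar:56}
update oscar to timestamp 37 → {alpha:28, oscar:37}
add tango (timestamp 52) → {alpha:28, oscar:37, tango:52}
update alpha to timestamp 1 → {alpha:1, oscar:37, tango:52}
process next event → alpha; now {oscar:37, tango:52}
update oscar to timestamp 12 → {oscar:12, tango:52}
add bravo (timestamp 27) → {oscar:12, bravo:27, tango:52}
process next event → oscar; now {bravo:27, tango:52}
add charlie (timestamp 5) → {charlie:5, bravo:27, tango:52}
process next event → charlie; now {bravo:27, tango:52}
update bravo to timestamp 60 → {tango:52, bravo:60}
update bravo to timestamp 7 → {bravo:7, tango:52}
add whiskey (timestamp 8) → {bravo:7, whiskey:8, tango:52}
process next event → bravo; now {whiskey:8, tango:52}
add romeo (timestamp 34) → {whiskey:8, romeo:34, tango:52}
process next event → whiskey; now {romeo:34, tango:52}
add mike (timestamp 48) → {romeo:34, mike:48, tango:52}
process next event → romeo; now {mike:48, tango:52}
process next event → mike; now {tango:52}

quebec, echo, juliet, alpha, oscar, charlie, bravo, whiskey, romeo, mike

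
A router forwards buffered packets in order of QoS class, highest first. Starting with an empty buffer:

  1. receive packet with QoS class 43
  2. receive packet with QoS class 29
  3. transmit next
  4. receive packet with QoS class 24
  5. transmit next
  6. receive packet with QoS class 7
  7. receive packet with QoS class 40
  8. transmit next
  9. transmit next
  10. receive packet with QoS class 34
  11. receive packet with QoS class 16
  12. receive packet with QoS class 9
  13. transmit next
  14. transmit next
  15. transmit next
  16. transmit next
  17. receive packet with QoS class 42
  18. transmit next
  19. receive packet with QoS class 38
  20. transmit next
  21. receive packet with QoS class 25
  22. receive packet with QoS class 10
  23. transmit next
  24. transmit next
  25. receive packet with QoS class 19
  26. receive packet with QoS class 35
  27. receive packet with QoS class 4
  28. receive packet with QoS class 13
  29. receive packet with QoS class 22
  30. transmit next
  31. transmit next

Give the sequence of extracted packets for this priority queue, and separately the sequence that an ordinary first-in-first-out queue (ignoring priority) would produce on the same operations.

priority queue: 43 → 29 → 40 → 24 → 34 → 16 → 9 → 7 → 42 → 38 → 25 → 10 → 35 → 22; FIFO queue: 43 → 29 → 24 → 7 → 40 → 34 → 16 → 9 → 42 → 38 → 25 → 10 → 19 → 35

insert 43 → {43}
insert 29 → {43, 29}
transmit next → 43; now {29}
insert 24 → {29, 24}
transmit next → 29; now {24}
insert 7 → {24, 7}
insert 40 → {40, 24, 7}
transmit next → 40; now {24, 7}
transmit next → 24; now {7}
insert 34 → {34, 7}
insert 16 → {34, 16, 7}
insert 9 → {34, 16, 9, 7}
transmit next → 34; now {16, 9, 7}
transmit next → 16; now {9, 7}
transmit next → 9; now {7}
transmit next → 7; now {}
insert 42 → {42}
transmit next → 42; now {}
insert 38 → {38}
transmit next → 38; now {}
insert 25 → {25}
insert 10 → {25, 10}
transmit next → 25; now {10}
transmit next → 10; now {}
insert 19 → {19}
insert 35 → {35, 19}
insert 4 → {35, 19, 4}
insert 13 → {35, 19, 13, 4}
insert 22 → {35, 22, 19, 13, 4}
transmit next → 35; now {22, 19, 13, 4}
transmit next → 22; now {19, 13, 4}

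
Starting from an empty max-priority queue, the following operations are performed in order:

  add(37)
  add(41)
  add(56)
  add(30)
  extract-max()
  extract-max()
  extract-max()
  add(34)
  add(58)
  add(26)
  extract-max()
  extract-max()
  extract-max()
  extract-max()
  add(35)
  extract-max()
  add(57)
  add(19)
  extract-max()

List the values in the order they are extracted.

56 → 41 → 37 → 58 → 34 → 30 → 26 → 35 → 57

insert 37 → {37}
insert 41 → {41, 37}
insert 56 → {56, 41, 37}
insert 30 → {56, 41, 37, 30}
extract-max → 56; now {41, 37, 30}
extract-max → 41; now {37, 30}
extract-max → 37; now {30}
insert 34 → {34, 30}
insert 58 → {58, 34, 30}
insert 26 → {58, 34, 30, 26}
extract-max → 58; now {34, 30, 26}
extract-max → 34; now {30, 26}
extract-max → 30; now {26}
extract-max → 26; now {}
insert 35 → {35}
extract-max → 35; now {}
insert 57 → {57}
insert 19 → {57, 19}
extract-max → 57; now {19}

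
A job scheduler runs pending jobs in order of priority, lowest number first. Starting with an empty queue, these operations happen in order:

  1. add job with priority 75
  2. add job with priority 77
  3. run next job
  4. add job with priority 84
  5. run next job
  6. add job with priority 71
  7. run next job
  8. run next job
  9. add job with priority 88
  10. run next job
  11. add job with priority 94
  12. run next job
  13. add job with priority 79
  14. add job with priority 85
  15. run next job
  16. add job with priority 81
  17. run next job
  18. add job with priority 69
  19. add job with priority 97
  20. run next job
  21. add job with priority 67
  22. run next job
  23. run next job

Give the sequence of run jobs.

75, 77, 71, 84, 88, 94, 79, 81, 69, 67, 85

insert 75 → {75}
insert 77 → {75, 77}
run next job → 75; now {77}
insert 84 → {77, 84}
run next job → 77; now {84}
insert 71 → {71, 84}
run next job → 71; now {84}
run next job → 84; now {}
insert 88 → {88}
run next job → 88; now {}
insert 94 → {94}
run next job → 94; now {}
insert 79 → {79}
insert 85 → {79, 85}
run next job → 79; now {85}
insert 81 → {81, 85}
run next job → 81; now {85}
insert 69 → {69, 85}
insert 97 → {69, 85, 97}
run next job → 69; now {85, 97}
insert 67 → {67, 85, 97}
run next job → 67; now {85, 97}
run next job → 85; now {97}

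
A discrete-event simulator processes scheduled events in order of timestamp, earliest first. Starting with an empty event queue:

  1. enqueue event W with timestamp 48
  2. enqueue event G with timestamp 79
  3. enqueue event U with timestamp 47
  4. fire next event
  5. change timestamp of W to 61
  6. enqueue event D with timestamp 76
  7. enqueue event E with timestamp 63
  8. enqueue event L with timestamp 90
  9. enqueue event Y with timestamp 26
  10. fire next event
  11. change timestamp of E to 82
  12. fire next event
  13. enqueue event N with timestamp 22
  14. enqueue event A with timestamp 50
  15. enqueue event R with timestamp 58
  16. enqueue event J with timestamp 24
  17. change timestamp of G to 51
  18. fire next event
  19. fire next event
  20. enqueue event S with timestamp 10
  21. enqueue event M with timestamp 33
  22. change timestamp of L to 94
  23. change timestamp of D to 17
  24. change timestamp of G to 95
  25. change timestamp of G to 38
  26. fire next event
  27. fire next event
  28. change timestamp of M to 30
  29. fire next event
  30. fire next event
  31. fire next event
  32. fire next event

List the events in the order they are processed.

U, Y, W, N, J, S, D, M, G, A, R

add W (timestamp 48) → {W:48}
add G (timestamp 79) → {W:48, G:79}
add U (timestamp 47) → {U:47, W:48, G:79}
fire next event → U; now {W:48, G:79}
update W to timestamp 61 → {W:61, G:79}
add D (timestamp 76) → {W:61, D:76, G:79}
add E (timestamp 63) → {W:61, E:63, D:76, G:79}
add L (timestamp 90) → {W:61, E:63, D:76, G:79, L:90}
add Y (timestamp 26) → {Y:26, W:61, E:63, D:76, G:79, L:90}
fire next event → Y; now {W:61, E:63, D:76, G:79, L:90}
update E to timestamp 82 → {W:61, D:76, G:79, E:82, L:90}
fire next event → W; now {D:76, G:79, E:82, L:90}
add N (timestamp 22) → {N:22, D:76, G:79, E:82, L:90}
add A (timestamp 50) → {N:22, A:50, D:76, G:79, E:82, L:90}
add R (timestamp 58) → {N:22, A:50, R:58, D:76, G:79, E:82, L:90}
add J (timestamp 24) → {N:22, J:24, A:50, R:58, D:76, G:79, E:82, L:90}
update G to timestamp 51 → {N:22, J:24, A:50, G:51, R:58, D:76, E:82, L:90}
fire next event → N; now {J:24, A:50, G:51, R:58, D:76, E:82, L:90}
fire next event → J; now {A:50, G:51, R:58, D:76, E:82, L:90}
add S (timestamp 10) → {S:10, A:50, G:51, R:58, D:76, E:82, L:90}
add M (timestamp 33) → {S:10, M:33, A:50, G:51, R:58, D:76, E:82, L:90}
update L to timestamp 94 → {S:10, M:33, A:50, G:51, R:58, D:76, E:82, L:94}
update D to timestamp 17 → {S:10, D:17, M:33, A:50, G:51, R:58, E:82, L:94}
update G to timestamp 95 → {S:10, D:17, M:33, A:50, R:58, E:82, L:94, G:95}
update G to timestamp 38 → {S:10, D:17, M:33, G:38, A:50, R:58, E:82, L:94}
fire next event → S; now {D:17, M:33, G:38, A:50, R:58, E:82, L:94}
fire next event → D; now {M:33, G:38, A:50, R:58, E:82, L:94}
update M to timestamp 30 → {M:30, G:38, A:50, R:58, E:82, L:94}
fire next event → M; now {G:38, A:50, R:58, E:82, L:94}
fire next event → G; now {A:50, R:58, E:82, L:94}
fire next event → A; now {R:58, E:82, L:94}
fire next event → R; now {E:82, L:94}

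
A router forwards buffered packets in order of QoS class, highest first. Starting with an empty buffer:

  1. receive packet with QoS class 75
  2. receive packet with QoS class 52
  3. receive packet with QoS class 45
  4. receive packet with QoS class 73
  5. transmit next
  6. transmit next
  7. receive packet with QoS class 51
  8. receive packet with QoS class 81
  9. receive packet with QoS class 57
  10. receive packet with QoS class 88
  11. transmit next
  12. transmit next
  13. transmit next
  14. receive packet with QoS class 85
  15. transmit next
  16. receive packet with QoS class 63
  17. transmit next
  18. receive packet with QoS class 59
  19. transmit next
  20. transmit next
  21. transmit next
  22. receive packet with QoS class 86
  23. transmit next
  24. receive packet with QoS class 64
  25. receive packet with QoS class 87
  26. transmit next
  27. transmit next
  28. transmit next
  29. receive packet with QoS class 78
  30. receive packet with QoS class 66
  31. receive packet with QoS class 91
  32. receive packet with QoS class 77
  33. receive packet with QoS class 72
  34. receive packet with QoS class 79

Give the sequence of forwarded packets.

insert 75 → {75}
insert 52 → {75, 52}
insert 45 → {75, 52, 45}
insert 73 → {75, 73, 52, 45}
transmit next → 75; now {73, 52, 45}
transmit next → 73; now {52, 45}
insert 51 → {52, 51, 45}
insert 81 → {81, 52, 51, 45}
insert 57 → {81, 57, 52, 51, 45}
insert 88 → {88, 81, 57, 52, 51, 45}
transmit next → 88; now {81, 57, 52, 51, 45}
transmit next → 81; now {57, 52, 51, 45}
transmit next → 57; now {52, 51, 45}
insert 85 → {85, 52, 51, 45}
transmit next → 85; now {52, 51, 45}
insert 63 → {63, 52, 51, 45}
transmit next → 63; now {52, 51, 45}
insert 59 → {59, 52, 51, 45}
transmit next → 59; now {52, 51, 45}
transmit next → 52; now {51, 45}
transmit next → 51; now {45}
insert 86 → {86, 45}
transmit next → 86; now {45}
insert 64 → {64, 45}
insert 87 → {87, 64, 45}
transmit next → 87; now {64, 45}
transmit next → 64; now {45}
transmit next → 45; now {}
insert 78 → {78}
insert 66 → {78, 66}
insert 91 → {91, 78, 66}
insert 77 → {91, 78, 77, 66}
insert 72 → {91, 78, 77, 72, 66}
insert 79 → {91, 79, 78, 77, 72, 66}

75 → 73 → 88 → 81 → 57 → 85 → 63 → 59 → 52 → 51 → 86 → 87 → 64 → 45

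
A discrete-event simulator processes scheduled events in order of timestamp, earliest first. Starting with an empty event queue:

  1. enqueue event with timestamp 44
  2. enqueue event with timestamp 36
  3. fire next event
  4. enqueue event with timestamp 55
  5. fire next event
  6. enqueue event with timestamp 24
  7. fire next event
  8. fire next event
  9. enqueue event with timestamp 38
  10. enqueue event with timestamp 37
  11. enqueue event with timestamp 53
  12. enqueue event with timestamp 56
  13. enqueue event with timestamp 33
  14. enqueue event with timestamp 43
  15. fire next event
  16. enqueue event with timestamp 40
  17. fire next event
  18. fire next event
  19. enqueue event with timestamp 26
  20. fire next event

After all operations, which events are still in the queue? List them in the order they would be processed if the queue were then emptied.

40 → 43 → 53 → 56

insert 44 → {44}
insert 36 → {36, 44}
fire next event → 36; now {44}
insert 55 → {44, 55}
fire next event → 44; now {55}
insert 24 → {24, 55}
fire next event → 24; now {55}
fire next event → 55; now {}
insert 38 → {38}
insert 37 → {37, 38}
insert 53 → {37, 38, 53}
insert 56 → {37, 38, 53, 56}
insert 33 → {33, 37, 38, 53, 56}
insert 43 → {33, 37, 38, 43, 53, 56}
fire next event → 33; now {37, 38, 43, 53, 56}
insert 40 → {37, 38, 40, 43, 53, 56}
fire next event → 37; now {38, 40, 43, 53, 56}
fire next event → 38; now {40, 43, 53, 56}
insert 26 → {26, 40, 43, 53, 56}
fire next event → 26; now {40, 43, 53, 56}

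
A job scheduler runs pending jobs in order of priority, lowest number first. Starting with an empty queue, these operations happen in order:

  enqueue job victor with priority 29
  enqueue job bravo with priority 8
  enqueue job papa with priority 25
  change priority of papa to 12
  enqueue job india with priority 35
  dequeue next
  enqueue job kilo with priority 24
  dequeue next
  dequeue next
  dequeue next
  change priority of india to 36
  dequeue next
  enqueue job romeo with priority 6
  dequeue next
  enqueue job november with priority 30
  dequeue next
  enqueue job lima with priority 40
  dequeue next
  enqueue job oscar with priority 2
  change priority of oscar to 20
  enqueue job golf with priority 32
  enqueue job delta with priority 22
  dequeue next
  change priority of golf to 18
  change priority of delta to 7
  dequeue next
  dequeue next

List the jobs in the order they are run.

bravo → papa → kilo → victor → india → romeo → november → lima → oscar → delta → golf

add victor (priority 29) → {victor:29}
add bravo (priority 8) → {bravo:8, victor:29}
add papa (priority 25) → {bravo:8, papa:25, victor:29}
update papa to priority 12 → {bravo:8, papa:12, victor:29}
add india (priority 35) → {bravo:8, papa:12, victor:29, india:35}
dequeue next → bravo; now {papa:12, victor:29, india:35}
add kilo (priority 24) → {papa:12, kilo:24, victor:29, india:35}
dequeue next → papa; now {kilo:24, victor:29, india:35}
dequeue next → kilo; now {victor:29, india:35}
dequeue next → victor; now {india:35}
update india to priority 36 → {india:36}
dequeue next → india; now {}
add romeo (priority 6) → {romeo:6}
dequeue next → romeo; now {}
add november (priority 30) → {november:30}
dequeue next → november; now {}
add lima (priority 40) → {lima:40}
dequeue next → lima; now {}
add oscar (priority 2) → {oscar:2}
update oscar to priority 20 → {oscar:20}
add golf (priority 32) → {oscar:20, golf:32}
add delta (priority 22) → {oscar:20, delta:22, golf:32}
dequeue next → oscar; now {delta:22, golf:32}
update golf to priority 18 → {golf:18, delta:22}
update delta to priority 7 → {delta:7, golf:18}
dequeue next → delta; now {golf:18}
dequeue next → golf; now {}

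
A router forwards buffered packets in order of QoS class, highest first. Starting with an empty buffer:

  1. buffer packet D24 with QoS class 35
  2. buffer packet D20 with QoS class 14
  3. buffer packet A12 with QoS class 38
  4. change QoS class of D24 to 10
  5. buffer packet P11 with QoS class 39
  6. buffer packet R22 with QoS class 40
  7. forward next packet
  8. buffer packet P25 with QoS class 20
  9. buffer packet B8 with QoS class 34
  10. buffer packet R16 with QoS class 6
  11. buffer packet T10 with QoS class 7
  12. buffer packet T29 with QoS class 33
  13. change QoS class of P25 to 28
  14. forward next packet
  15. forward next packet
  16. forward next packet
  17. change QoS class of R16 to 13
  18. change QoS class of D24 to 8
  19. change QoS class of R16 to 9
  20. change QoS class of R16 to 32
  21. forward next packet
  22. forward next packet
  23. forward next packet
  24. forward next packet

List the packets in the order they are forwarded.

add D24 (QoS class 35) → {D24:35}
add D20 (QoS class 14) → {D24:35, D20:14}
add A12 (QoS class 38) → {A12:38, D24:35, D20:14}
update D24 to QoS class 10 → {A12:38, D20:14, D24:10}
add P11 (QoS class 39) → {P11:39, A12:38, D20:14, D24:10}
add R22 (QoS class 40) → {R22:40, P11:39, A12:38, D20:14, D24:10}
forward next packet → R22; now {P11:39, A12:38, D20:14, D24:10}
add P25 (QoS class 20) → {P11:39, A12:38, P25:20, D20:14, D24:10}
add B8 (QoS class 34) → {P11:39, A12:38, B8:34, P25:20, D20:14, D24:10}
add R16 (QoS class 6) → {P11:39, A12:38, B8:34, P25:20, D20:14, D24:10, R16:6}
add T10 (QoS class 7) → {P11:39, A12:38, B8:34, P25:20, D20:14, D24:10, T10:7, R16:6}
add T29 (QoS class 33) → {P11:39, A12:38, B8:34, T29:33, P25:20, D20:14, D24:10, T10:7, R16:6}
update P25 to QoS class 28 → {P11:39, A12:38, B8:34, T29:33, P25:28, D20:14, D24:10, T10:7, R16:6}
forward next packet → P11; now {A12:38, B8:34, T29:33, P25:28, D20:14, D24:10, T10:7, R16:6}
forward next packet → A12; now {B8:34, T29:33, P25:28, D20:14, D24:10, T10:7, R16:6}
forward next packet → B8; now {T29:33, P25:28, D20:14, D24:10, T10:7, R16:6}
update R16 to QoS class 13 → {T29:33, P25:28, D20:14, R16:13, D24:10, T10:7}
update D24 to QoS class 8 → {T29:33, P25:28, D20:14, R16:13, D24:8, T10:7}
update R16 to QoS class 9 → {T29:33, P25:28, D20:14, R16:9, D24:8, T10:7}
update R16 to QoS class 32 → {T29:33, R16:32, P25:28, D20:14, D24:8, T10:7}
forward next packet → T29; now {R16:32, P25:28, D20:14, D24:8, T10:7}
forward next packet → R16; now {P25:28, D20:14, D24:8, T10:7}
forward next packet → P25; now {D20:14, D24:8, T10:7}
forward next packet → D20; now {D24:8, T10:7}

[R22, P11, A12, B8, T29, R16, P25, D20]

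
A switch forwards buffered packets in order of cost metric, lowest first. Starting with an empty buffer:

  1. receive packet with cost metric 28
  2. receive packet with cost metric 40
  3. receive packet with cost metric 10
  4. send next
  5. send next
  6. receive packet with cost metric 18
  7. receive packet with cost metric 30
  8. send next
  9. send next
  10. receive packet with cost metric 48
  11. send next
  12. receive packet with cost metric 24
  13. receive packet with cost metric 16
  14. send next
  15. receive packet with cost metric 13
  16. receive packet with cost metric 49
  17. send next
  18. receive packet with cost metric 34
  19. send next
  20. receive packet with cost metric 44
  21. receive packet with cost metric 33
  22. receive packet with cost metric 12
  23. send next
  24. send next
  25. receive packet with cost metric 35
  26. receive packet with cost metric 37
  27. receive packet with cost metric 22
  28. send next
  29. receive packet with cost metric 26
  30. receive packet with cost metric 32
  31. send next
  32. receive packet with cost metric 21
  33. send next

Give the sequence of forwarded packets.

insert 28 → {28}
insert 40 → {28, 40}
insert 10 → {10, 28, 40}
send next → 10; now {28, 40}
send next → 28; now {40}
insert 18 → {18, 40}
insert 30 → {18, 30, 40}
send next → 18; now {30, 40}
send next → 30; now {40}
insert 48 → {40, 48}
send next → 40; now {48}
insert 24 → {24, 48}
insert 16 → {16, 24, 48}
send next → 16; now {24, 48}
insert 13 → {13, 24, 48}
insert 49 → {13, 24, 48, 49}
send next → 13; now {24, 48, 49}
insert 34 → {24, 34, 48, 49}
send next → 24; now {34, 48, 49}
insert 44 → {34, 44, 48, 49}
insert 33 → {33, 34, 44, 48, 49}
insert 12 → {12, 33, 34, 44, 48, 49}
send next → 12; now {33, 34, 44, 48, 49}
send next → 33; now {34, 44, 48, 49}
insert 35 → {34, 35, 44, 48, 49}
insert 37 → {34, 35, 37, 44, 48, 49}
insert 22 → {22, 34, 35, 37, 44, 48, 49}
send next → 22; now {34, 35, 37, 44, 48, 49}
insert 26 → {26, 34, 35, 37, 44, 48, 49}
insert 32 → {26, 32, 34, 35, 37, 44, 48, 49}
send next → 26; now {32, 34, 35, 37, 44, 48, 49}
insert 21 → {21, 32, 34, 35, 37, 44, 48, 49}
send next → 21; now {32, 34, 35, 37, 44, 48, 49}

10 → 28 → 18 → 30 → 40 → 16 → 13 → 24 → 12 → 33 → 22 → 26 → 21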